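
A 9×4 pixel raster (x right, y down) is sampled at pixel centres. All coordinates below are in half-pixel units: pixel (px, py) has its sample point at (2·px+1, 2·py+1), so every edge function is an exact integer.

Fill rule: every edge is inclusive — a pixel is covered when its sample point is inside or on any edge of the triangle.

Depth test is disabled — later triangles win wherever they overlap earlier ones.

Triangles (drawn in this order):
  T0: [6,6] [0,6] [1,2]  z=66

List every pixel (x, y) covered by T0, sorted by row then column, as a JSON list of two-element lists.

T0:
  2·area = 24
  edge (6, 6)→(0, 6): d=(-6,0) inclusive
  edge (0, 6)→(1, 2): d=(1,-4) inclusive
  edge (1, 2)→(6, 6): d=(5,4) inclusive
    (0,1)@(1, 3): e=[18,1,5] → #
    (1,1)@(3, 3): e=[18,9,-3] → ·
    (0,2)@(1, 5): e=[6,3,15] → #
    (1,2)@(3, 5): e=[6,11,7] → #
    (2,2)@(5, 5): e=[6,19,-1] → ·
    (0,3)@(1, 7): e=[-6,5,25] → ·
    (1,3)@(3, 7): e=[-6,13,17] → ·
  covered (3 px):
    · · · · · · · · ·
    # · · · · · · · ·
    # # · · · · · · ·
    · · · · · · · · ·

Answer: [[0,1],[0,2],[1,2]]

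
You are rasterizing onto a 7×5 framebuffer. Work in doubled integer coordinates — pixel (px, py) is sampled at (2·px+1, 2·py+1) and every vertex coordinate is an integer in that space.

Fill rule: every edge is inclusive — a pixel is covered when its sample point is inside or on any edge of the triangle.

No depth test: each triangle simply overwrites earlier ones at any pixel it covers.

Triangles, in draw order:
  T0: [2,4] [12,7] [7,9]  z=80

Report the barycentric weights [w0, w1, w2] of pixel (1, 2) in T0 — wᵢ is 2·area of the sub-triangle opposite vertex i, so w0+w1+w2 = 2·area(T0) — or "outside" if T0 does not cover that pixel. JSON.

T0:
  2·area = 35
  edge (2, 4)→(12, 7): d=(10,3) inclusive
  edge (12, 7)→(7, 9): d=(-5,2) inclusive
  edge (7, 9)→(2, 4): d=(-5,-5) inclusive
    (0,1)@(1, 3): e=[-7,42,0] → ·  [on edge]
    (1,2)@(3, 5): e=[7,28,0] → #  [on edge]
    (2,2)@(5, 5): e=[1,24,10] → #
    (3,2)@(7, 5): e=[-5,20,20] → ·
    (1,3)@(3, 7): e=[27,18,-10] → ·
    (2,3)@(5, 7): e=[21,14,0] → #  [on edge]
    (3,3)@(7, 7): e=[15,10,10] → #
    (4,3)@(9, 7): e=[9,6,20] → #
    (5,3)@(11, 7): e=[3,2,30] → #
    (6,3)@(13, 7): e=[-3,-2,40] → ·
    (2,4)@(5, 9): e=[41,4,-10] → ·
    (3,4)@(7, 9): e=[35,0,0] → #  [on edge]
  covered (7 px):
    · · · · · · ·
    · · · · · · ·
    · # # · · · ·
    · · # # # # ·
    · · · # · · ·

Result: [28,0,7]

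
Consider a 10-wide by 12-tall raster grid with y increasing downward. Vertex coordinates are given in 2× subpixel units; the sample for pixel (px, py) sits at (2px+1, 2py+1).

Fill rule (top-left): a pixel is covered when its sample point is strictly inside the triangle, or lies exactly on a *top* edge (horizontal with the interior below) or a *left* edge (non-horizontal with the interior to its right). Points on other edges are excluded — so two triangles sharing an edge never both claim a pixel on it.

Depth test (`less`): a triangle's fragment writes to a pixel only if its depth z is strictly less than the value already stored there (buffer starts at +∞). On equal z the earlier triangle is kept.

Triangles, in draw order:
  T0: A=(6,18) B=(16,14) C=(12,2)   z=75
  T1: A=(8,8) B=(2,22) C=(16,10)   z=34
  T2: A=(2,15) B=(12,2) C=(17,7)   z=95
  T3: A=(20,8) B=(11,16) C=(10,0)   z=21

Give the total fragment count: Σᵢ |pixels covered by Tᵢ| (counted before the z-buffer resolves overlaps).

T0:
  2·area = 136  (B↔C swapped to make it positive)
  edge (6, 18)→(12, 2): d=(6,-16) top-left  bias=+0
  edge (12, 2)→(16, 14): d=(4,12) right/bottom  bias=-1
  edge (16, 14)→(6, 18): d=(-10,4) right/bottom  bias=-1
    (5,2)@(11, 5): e=[2,24,110] → #
    (6,2)@(13, 5): e=[34,0,102] → ·  [on edge]
    (5,3)@(11, 7): e=[14,32,90] → #
    (6,3)@(13, 7): e=[46,8,82] → #
    (7,3)@(15, 7): e=[78,-16,74] → ·
    (5,4)@(11, 9): e=[26,40,70] → #
    (7,4)@(15, 9): e=[90,-8,54] → ·
    (4,5)@(9, 11): e=[6,72,58] → #
    (7,5)@(15, 11): e=[102,0,34] → ·  [on edge]
    (4,6)@(9, 13): e=[18,80,38] → #
    (7,6)@(15, 13): e=[114,8,14] → #
    (8,6)@(17, 13): e=[146,-16,6] → ·
    (8,8)@(17, 17): e=[170,0,-34] → ·  [on edge]
    (9,11)@(19, 23): e=[238,0,-102] → ·  [on edge]
  covered (16 px):
    · · · · · · · · · ·
    · · · · · · · · · ·
    · · · · · # · · · ·
    · · · · · # # · · ·
    · · · · · # # · · ·
    · · · · # # # · · ·
    · · · · # # # # · ·
    · · · · # # # · · ·
    · · · # · · · · · ·
    · · · · · · · · · ·
    · · · · · · · · · ·
    · · · · · · · · · ·
T1:
  2·area = 124  (B↔C swapped to make it positive)
  edge (8, 8)→(16, 10): d=(8,2) right/bottom  bias=-1
  edge (16, 10)→(2, 22): d=(-14,12) right/bottom  bias=-1
  edge (2, 22)→(8, 8): d=(6,-14) top-left  bias=+0
    (5,0)@(11, 1): e=[-62,186,0] → ·  [on edge]
    (4,4)@(9, 9): e=[6,98,20] → #
    (5,4)@(11, 9): e=[2,74,48] → #
    (6,4)@(13, 9): e=[-2,50,76] → ·
    (3,5)@(7, 11): e=[26,94,4] → #
    (6,5)@(13, 11): e=[14,22,88] → #
    (7,5)@(15, 11): e=[10,-2,116] → ·
    (3,6)@(7, 13): e=[42,66,16] → #
    (6,6)@(13, 13): e=[30,-6,100] → ·
    (2,7)@(5, 15): e=[62,62,0] → #  [on edge]
    (5,7)@(11, 15): e=[50,-10,84] → ·
    (2,8)@(5, 17): e=[78,34,12] → #
  covered (16 px):
    · · · · · · · · · ·
    · · · · · · · · · ·
    · · · · · · · · · ·
    · · · · · · · · · ·
    · · · · # # · · · ·
    · · · # # # # · · ·
    · · · # # # · · · ·
    · · # # # · · · · ·
    · · # # · · · · · ·
    · · # · · · · · · ·
    · # · · · · · · · ·
    · · · · · · · · · ·
T2:
  2·area = 115
  edge (2, 15)→(12, 2): d=(10,-13) top-left  bias=+0
  edge (12, 2)→(17, 7): d=(5,5) right/bottom  bias=-1
  edge (17, 7)→(2, 15): d=(-15,8) right/bottom  bias=-1
    (5,0)@(11, 1): e=[-23,0,138] → ·  [on edge]
    (6,1)@(13, 3): e=[23,0,92] → ·  [on edge]
    (5,2)@(11, 5): e=[17,20,78] → #
    (6,2)@(13, 5): e=[43,10,62] → #
    (7,2)@(15, 5): e=[69,0,46] → ·  [on edge]
    (4,3)@(9, 7): e=[11,40,64] → #
    (7,3)@(15, 7): e=[89,10,16] → #
    (8,3)@(17, 7): e=[115,0,0] → ·  [on edge]
    (3,4)@(7, 9): e=[5,60,50] → #
    (7,4)@(15, 9): e=[109,20,-14] → ·
    (9,4)@(19, 9): e=[161,0,-46] → ·  [on edge]
    (3,5)@(7, 11): e=[25,70,20] → #
  covered (13 px):
    · · · · · · · · · ·
    · · · · · · · · · ·
    · · · · · # # · · ·
    · · · · # # # # · ·
    · · · # # # # · · ·
    · · · # # · · · · ·
    · · # · · · · · · ·
    · · · · · · · · · ·
    · · · · · · · · · ·
    · · · · · · · · · ·
    · · · · · · · · · ·
    · · · · · · · · · ·
T3:
  2·area = 152
  edge (20, 8)→(11, 16): d=(-9,8) right/bottom  bias=-1
  edge (11, 16)→(10, 0): d=(-1,-16) top-left  bias=+0
  edge (10, 0)→(20, 8): d=(10,8) right/bottom  bias=-1
    (5,0)@(11, 1): e=[135,15,2] → #
    (6,0)@(13, 1): e=[119,47,-14] → ·
    (5,1)@(11, 3): e=[117,13,22] → #
    (6,1)@(13, 3): e=[101,45,6] → #
    (7,1)@(15, 3): e=[85,77,-10] → ·
    (5,2)@(11, 5): e=[99,11,42] → #
    (7,2)@(15, 5): e=[67,75,10] → #
    (8,2)@(17, 5): e=[51,107,-6] → ·
    (5,3)@(11, 7): e=[81,9,62] → #
    (8,3)@(17, 7): e=[33,105,14] → #
    (9,3)@(19, 7): e=[17,137,-2] → ·
    (5,4)@(11, 9): e=[63,7,82] → #
  covered (20 px):
    · · · · · # · · · ·
    · · · · · # # · · ·
    · · · · · # # # · ·
    · · · · · # # # # ·
    · · · · · # # # # ·
    · · · · · # # # · ·
    · · · · · # # · · ·
    · · · · · # · · · ·
    · · · · · · · · · ·
    · · · · · · · · · ·
    · · · · · · · · · ·
    · · · · · · · · · ·

Answer: 65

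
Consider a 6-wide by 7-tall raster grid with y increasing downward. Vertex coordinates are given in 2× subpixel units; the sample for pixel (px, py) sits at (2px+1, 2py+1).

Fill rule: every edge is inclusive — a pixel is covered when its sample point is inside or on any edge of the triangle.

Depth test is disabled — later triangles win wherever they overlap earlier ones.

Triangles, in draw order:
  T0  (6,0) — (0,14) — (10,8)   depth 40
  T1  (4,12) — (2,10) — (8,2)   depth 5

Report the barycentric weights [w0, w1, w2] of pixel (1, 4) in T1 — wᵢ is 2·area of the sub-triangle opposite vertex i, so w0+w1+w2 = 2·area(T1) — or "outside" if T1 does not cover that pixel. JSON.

T0:
  2·area = 104  (B↔C swapped to make it positive)
  edge (6, 0)→(10, 8): d=(4,8) inclusive
  edge (10, 8)→(0, 14): d=(-10,6) inclusive
  edge (0, 14)→(6, 0): d=(6,-14) inclusive
    (2,1)@(5, 3): e=[20,80,4] → X
    (3,1)@(7, 3): e=[4,68,32] → X
    (4,1)@(9, 3): e=[-12,56,60] → .
    (2,2)@(5, 5): e=[28,60,16] → X
    (4,2)@(9, 5): e=[-4,36,72] → .
    (1,3)@(3, 7): e=[52,52,0] → X  [on edge]
    (4,3)@(9, 7): e=[4,16,84] → X
    (5,3)@(11, 7): e=[-12,4,112] → .
    (1,4)@(3, 9): e=[60,32,12] → X
    (4,4)@(9, 9): e=[12,-4,96] → .
    (1,5)@(3, 11): e=[68,12,24] → X
    (2,5)@(5, 11): e=[52,0,52] → X  [on edge]
  covered (14 px):
    . . . . . .
    . . X X . .
    . . X X . .
    . X X X X .
    . X X X . .
    . X X . . .
    X . . . . .
T1:
  2·area = 28
  edge (4, 12)→(2, 10): d=(-2,-2) inclusive
  edge (2, 10)→(8, 2): d=(6,-8) inclusive
  edge (8, 2)→(4, 12): d=(-4,10) inclusive
    (2,3)@(5, 7): e=[12,6,10] → X
    (3,3)@(7, 7): e=[16,22,-10] → .
    (0,4)@(1, 9): e=[0,-14,42] → .  [on edge]
    (1,4)@(3, 9): e=[4,2,22] → X
    (3,4)@(7, 9): e=[12,34,-18] → .
    (1,5)@(3, 11): e=[0,14,14] → X  [on edge]
    (2,5)@(5, 11): e=[4,30,-6] → .
    (1,6)@(3, 13): e=[-4,26,6] → .
    (2,6)@(5, 13): e=[0,42,-14] → .  [on edge]
  covered (4 px):
    . . . . . .
    . . . . . .
    . . . . . .
    . . X . . .
    . X X . . .
    . X . . . .
    . . . . . .

Result: [2,22,4]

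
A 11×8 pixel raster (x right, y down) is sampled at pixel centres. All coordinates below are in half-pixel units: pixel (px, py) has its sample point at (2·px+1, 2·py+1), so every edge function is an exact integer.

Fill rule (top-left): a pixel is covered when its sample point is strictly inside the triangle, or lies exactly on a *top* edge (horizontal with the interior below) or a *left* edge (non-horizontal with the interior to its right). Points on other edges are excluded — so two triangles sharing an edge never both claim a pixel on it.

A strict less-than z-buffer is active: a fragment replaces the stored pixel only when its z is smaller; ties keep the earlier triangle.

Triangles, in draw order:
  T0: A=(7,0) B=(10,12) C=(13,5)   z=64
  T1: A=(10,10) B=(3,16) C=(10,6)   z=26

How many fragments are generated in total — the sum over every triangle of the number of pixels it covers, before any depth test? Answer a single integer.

T0:
  2·area = 57  (B↔C swapped to make it positive)
  edge (7, 0)→(13, 5): d=(6,5) right/bottom  bias=-1
  edge (13, 5)→(10, 12): d=(-3,7) right/bottom  bias=-1
  edge (10, 12)→(7, 0): d=(-3,-12) top-left  bias=+0
    (4,1)@(9, 3): e=[8,34,15] → X
    (5,1)@(11, 3): e=[-2,20,39] → .
    (4,2)@(9, 5): e=[20,28,9] → X
    (5,2)@(11, 5): e=[10,14,33] → X
    (6,2)@(13, 5): e=[0,0,57] → .  [on edge]
    (4,3)@(9, 7): e=[32,22,3] → X
    (6,3)@(13, 7): e=[12,-6,51] → .
    (4,4)@(9, 9): e=[44,16,-3] → .
    (5,4)@(11, 9): e=[34,2,21] → X
    (6,4)@(13, 9): e=[24,-12,45] → .
    (5,5)@(11, 11): e=[46,-4,15] → .
  covered (6 px):
    . . . . . . . . . . .
    . . . . X . . . . . .
    . . . . X X . . . . .
    . . . . X X . . . . .
    . . . . . X . . . . .
    . . . . . . . . . . .
    . . . . . . . . . . .
    . . . . . . . . . . .
T1:
  2·area = 28
  edge (10, 10)→(3, 16): d=(-7,6) right/bottom  bias=-1
  edge (3, 16)→(10, 6): d=(7,-10) top-left  bias=+0
  edge (10, 6)→(10, 10): d=(0,4) right/bottom  bias=-1
    (4,4)@(9, 9): e=[13,11,4] → X
    (5,4)@(11, 9): e=[1,31,-4] → .
    (3,5)@(7, 11): e=[11,5,12] → X
    (4,5)@(9, 11): e=[-1,25,4] → .
    (3,6)@(7, 13): e=[-3,19,12] → .
  covered (2 px):
    . . . . . . . . . . .
    . . . . . . . . . . .
    . . . . . . . . . . .
    . . . . . . . . . . .
    . . . . X . . . . . .
    . . . X . . . . . . .
    . . . . . . . . . . .
    . . . . . . . . . . .

Final: 8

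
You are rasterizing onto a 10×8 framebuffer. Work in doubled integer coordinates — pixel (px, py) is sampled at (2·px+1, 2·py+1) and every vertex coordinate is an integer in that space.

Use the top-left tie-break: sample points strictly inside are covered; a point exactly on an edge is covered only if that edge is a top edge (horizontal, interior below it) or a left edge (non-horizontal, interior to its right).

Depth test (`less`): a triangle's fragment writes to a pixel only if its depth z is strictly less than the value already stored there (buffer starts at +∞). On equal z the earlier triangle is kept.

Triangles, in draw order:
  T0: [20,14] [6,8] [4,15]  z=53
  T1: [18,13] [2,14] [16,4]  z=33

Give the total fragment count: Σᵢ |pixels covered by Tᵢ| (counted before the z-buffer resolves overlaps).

T0:
  2·area = 110  (B↔C swapped to make it positive)
  edge (20, 14)→(4, 15): d=(-16,1) right/bottom  bias=-1
  edge (4, 15)→(6, 8): d=(2,-7) top-left  bias=+0
  edge (6, 8)→(20, 14): d=(14,6) right/bottom  bias=-1
    (3,4)@(7, 9): e=[93,9,8] → █
    (4,4)@(9, 9): e=[91,23,-4] → ·
    (3,5)@(7, 11): e=[61,13,36] → █
    (4,5)@(9, 11): e=[59,27,24] → █
    (5,5)@(11, 11): e=[57,41,12] → █
    (6,5)@(13, 11): e=[55,55,0] → ·  [on edge]
    (2,6)@(5, 13): e=[31,3,76] → █
    (6,6)@(13, 13): e=[23,59,28] → █
    (7,6)@(15, 13): e=[21,73,16] → █
    (8,6)@(17, 13): e=[19,87,4] → █
    (9,6)@(19, 13): e=[17,101,-8] → ·
    (2,7)@(5, 15): e=[-1,7,104] → ·
  covered (11 px):
    · · · · · · · · · ·
    · · · · · · · · · ·
    · · · · · · · · · ·
    · · · · · · · · · ·
    · · · █ · · · · · ·
    · · · █ █ █ · · · ·
    · · █ █ █ █ █ █ █ ·
    · · · · · · · · · ·
T1:
  2·area = 146
  edge (18, 13)→(2, 14): d=(-16,1) right/bottom  bias=-1
  edge (2, 14)→(16, 4): d=(14,-10) top-left  bias=+0
  edge (16, 4)→(18, 13): d=(2,9) right/bottom  bias=-1
    (7,2)@(15, 5): e=[131,4,11] → █
    (8,2)@(17, 5): e=[129,24,-7] → ·
    (6,3)@(13, 7): e=[101,12,33] → █
    (8,3)@(17, 7): e=[97,52,-3] → ·
    (4,4)@(9, 9): e=[73,0,73] → █  [on edge]
    (5,4)@(11, 9): e=[71,20,55] → █
    (8,4)@(17, 9): e=[65,80,1] → █
    (9,4)@(19, 9): e=[63,100,-17] → ·
    (3,5)@(7, 11): e=[43,8,95] → █
    (9,5)@(19, 11): e=[31,128,-13] → ·
    (2,6)@(5, 13): e=[13,16,117] → █
    (9,6)@(19, 13): e=[-1,156,-9] → ·
  covered (21 px):
    · · · · · · · · · ·
    · · · · · · · · · ·
    · · · · · · · █ · ·
    · · · · · · █ █ · ·
    · · · · █ █ █ █ █ ·
    · · · █ █ █ █ █ █ ·
    · · █ █ █ █ █ █ █ ·
    · · · · · · · · · ·

Result: 32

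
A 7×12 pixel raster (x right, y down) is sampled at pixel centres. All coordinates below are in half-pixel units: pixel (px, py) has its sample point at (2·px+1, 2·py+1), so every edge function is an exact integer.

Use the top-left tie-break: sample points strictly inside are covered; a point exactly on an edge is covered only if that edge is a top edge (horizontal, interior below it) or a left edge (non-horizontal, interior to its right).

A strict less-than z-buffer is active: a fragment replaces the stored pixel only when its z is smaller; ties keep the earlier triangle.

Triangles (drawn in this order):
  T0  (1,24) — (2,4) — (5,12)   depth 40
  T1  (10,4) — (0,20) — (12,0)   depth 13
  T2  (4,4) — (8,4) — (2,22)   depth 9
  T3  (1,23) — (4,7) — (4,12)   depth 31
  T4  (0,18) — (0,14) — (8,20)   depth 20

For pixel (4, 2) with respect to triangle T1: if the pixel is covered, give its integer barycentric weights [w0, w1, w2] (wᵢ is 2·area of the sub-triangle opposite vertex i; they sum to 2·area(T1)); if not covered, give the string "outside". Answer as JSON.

T0:
  2·area = 68
  edge (1, 24)→(2, 4): d=(1,-20) top-left  bias=+0
  edge (2, 4)→(5, 12): d=(3,8) right/bottom  bias=-1
  edge (5, 12)→(1, 24): d=(-4,12) right/bottom  bias=-1
    (1,3)@(3, 7): e=[23,1,44] → █
    (2,3)@(5, 7): e=[63,-15,20] → ·
    (1,4)@(3, 9): e=[25,7,36] → █
    (2,4)@(5, 9): e=[65,-9,12] → ·
    (1,5)@(3, 11): e=[27,13,28] → █
    (2,5)@(5, 11): e=[67,-3,4] → ·
    (1,6)@(3, 13): e=[29,19,20] → █
    (2,6)@(5, 13): e=[69,3,-4] → ·
    (1,7)@(3, 15): e=[31,25,12] → █
    (2,7)@(5, 15): e=[71,9,-12] → ·
    (1,8)@(3, 17): e=[33,31,4] → █
    (2,8)@(5, 17): e=[73,15,-20] → ·
  covered (6 px):
    · · · · · · ·
    · · · · · · ·
    · · · · · · ·
    · █ · · · · ·
    · █ · · · · ·
    · █ · · · · ·
    · █ · · · · ·
    · █ · · · · ·
    · █ · · · · ·
    · · · · · · ·
    · · · · · · ·
    · · · · · · ·
T1:
  2·area = 8
  edge (10, 4)→(0, 20): d=(-10,16) right/bottom  bias=-1
  edge (0, 20)→(12, 0): d=(12,-20) top-left  bias=+0
  edge (12, 0)→(10, 4): d=(-2,4) right/bottom  bias=-1
    (4,2)@(9, 5): e=[6,0,2] → █  [on edge]
    (5,2)@(11, 5): e=[-26,40,-6] → ·
    (4,3)@(9, 7): e=[-14,24,-2] → ·
    (1,7)@(3, 15): e=[2,0,6] → █  [on edge]
    (2,7)@(5, 15): e=[-30,40,-2] → ·
    (1,8)@(3, 17): e=[-18,24,2] → ·
  covered (2 px):
    · · · · · · ·
    · · · · · · ·
    · · · · █ · ·
    · · · · · · ·
    · · · · · · ·
    · · · · · · ·
    · · · · · · ·
    · █ · · · · ·
    · · · · · · ·
    · · · · · · ·
    · · · · · · ·
    · · · · · · ·
T2:
  2·area = 72
  edge (4, 4)→(8, 4): d=(4,0) top-left  bias=+0
  edge (8, 4)→(2, 22): d=(-6,18) right/bottom  bias=-1
  edge (2, 22)→(4, 4): d=(2,-18) top-left  bias=+0
    (4,0)@(9, 1): e=[-12,0,84] → ·  [on edge]
    (2,2)@(5, 5): e=[4,48,20] → █
    (3,2)@(7, 5): e=[4,12,56] → █
    (4,2)@(9, 5): e=[4,-24,92] → ·
    (2,3)@(5, 7): e=[12,36,24] → █
    (3,3)@(7, 7): e=[12,0,60] → ·  [on edge]
    (2,4)@(5, 9): e=[20,24,28] → █
    (3,4)@(7, 9): e=[20,-12,64] → ·
    (2,5)@(5, 11): e=[28,12,32] → █
    (3,5)@(7, 11): e=[28,-24,68] → ·
    (1,6)@(3, 13): e=[36,36,0] → █  [on edge]
    (2,6)@(5, 13): e=[36,0,36] → ·  [on edge]
    (1,9)@(3, 19): e=[60,0,12] → ·  [on edge]
  covered (8 px):
    · · · · · · ·
    · · · · · · ·
    · · █ █ · · ·
    · · █ · · · ·
    · · █ · · · ·
    · · █ · · · ·
    · █ · · · · ·
    · █ · · · · ·
    · █ · · · · ·
    · · · · · · ·
    · · · · · · ·
    · · · · · · ·
T3:
  2·area = 15
  edge (1, 23)→(4, 7): d=(3,-16) top-left  bias=+0
  edge (4, 7)→(4, 12): d=(0,5) right/bottom  bias=-1
  edge (4, 12)→(1, 23): d=(-3,11) right/bottom  bias=-1
    (3,0)@(7, 1): e=[30,-15,0] → ·  [on edge]
    (1,6)@(3, 13): e=[2,5,8] → █
    (2,6)@(5, 13): e=[34,-5,-14] → ·
    (1,7)@(3, 15): e=[8,5,2] → █
    (2,7)@(5, 15): e=[40,-5,-20] → ·
    (1,8)@(3, 17): e=[14,5,-4] → ·
    (0,11)@(1, 23): e=[0,15,0] → ·  [on edge]
  covered (2 px):
    · · · · · · ·
    · · · · · · ·
    · · · · · · ·
    · · · · · · ·
    · · · · · · ·
    · · · · · · ·
    · █ · · · · ·
    · █ · · · · ·
    · · · · · · ·
    · · · · · · ·
    · · · · · · ·
    · · · · · · ·
T4:
  2·area = 32
  edge (0, 18)→(0, 14): d=(0,-4) top-left  bias=+0
  edge (0, 14)→(8, 20): d=(8,6) right/bottom  bias=-1
  edge (8, 20)→(0, 18): d=(-8,-2) top-left  bias=+0
    (0,7)@(1, 15): e=[4,2,26] → █
    (1,7)@(3, 15): e=[12,-10,30] → ·
    (0,8)@(1, 17): e=[4,18,10] → █
    (1,8)@(3, 17): e=[12,6,14] → █
    (2,8)@(5, 17): e=[20,-6,18] → ·
    (0,9)@(1, 19): e=[4,34,-6] → ·
    (1,9)@(3, 19): e=[12,22,-2] → ·
    (2,9)@(5, 19): e=[20,10,2] → █
    (3,9)@(7, 19): e=[28,-2,6] → ·
    (2,10)@(5, 21): e=[20,26,-14] → ·
  covered (4 px):
    · · · · · · ·
    · · · · · · ·
    · · · · · · ·
    · · · · · · ·
    · · · · · · ·
    · · · · · · ·
    · · · · · · ·
    █ · · · · · ·
    █ █ · · · · ·
    · · █ · · · ·
    · · · · · · ·
    · · · · · · ·

Final: [0,2,6]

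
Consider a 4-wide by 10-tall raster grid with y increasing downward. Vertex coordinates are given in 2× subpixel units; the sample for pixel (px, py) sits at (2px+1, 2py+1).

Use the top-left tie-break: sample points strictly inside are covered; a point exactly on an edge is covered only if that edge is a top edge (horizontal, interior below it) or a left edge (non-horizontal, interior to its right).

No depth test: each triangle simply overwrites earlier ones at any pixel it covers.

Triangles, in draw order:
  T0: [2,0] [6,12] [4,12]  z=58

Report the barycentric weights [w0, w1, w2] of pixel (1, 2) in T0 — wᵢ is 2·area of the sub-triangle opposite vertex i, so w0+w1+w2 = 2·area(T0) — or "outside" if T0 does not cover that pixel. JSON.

T0:
  2·area = 24
  edge (2, 0)→(6, 12): d=(4,12) right/bottom  bias=-1
  edge (6, 12)→(4, 12): d=(-2,0) right/bottom  bias=-1
  edge (4, 12)→(2, 0): d=(-2,-12) top-left  bias=+0
    (1,1)@(3, 3): e=[0,18,6] → .  [on edge]
    (1,2)@(3, 5): e=[8,14,2] → X
    (2,2)@(5, 5): e=[-16,14,26] → .
    (1,3)@(3, 7): e=[16,10,-2] → .
    (2,4)@(5, 9): e=[0,6,18] → .  [on edge]
    (2,5)@(5, 11): e=[8,2,14] → X
    (3,5)@(7, 11): e=[-16,2,38] → .
    (2,6)@(5, 13): e=[16,-2,10] → .
    (3,7)@(7, 15): e=[0,-6,30] → .  [on edge]
  covered (2 px):
    . . . .
    . . . .
    . X . .
    . . . .
    . . . .
    . . X .
    . . . .
    . . . .
    . . . .
    . . . .

Result: [14,2,8]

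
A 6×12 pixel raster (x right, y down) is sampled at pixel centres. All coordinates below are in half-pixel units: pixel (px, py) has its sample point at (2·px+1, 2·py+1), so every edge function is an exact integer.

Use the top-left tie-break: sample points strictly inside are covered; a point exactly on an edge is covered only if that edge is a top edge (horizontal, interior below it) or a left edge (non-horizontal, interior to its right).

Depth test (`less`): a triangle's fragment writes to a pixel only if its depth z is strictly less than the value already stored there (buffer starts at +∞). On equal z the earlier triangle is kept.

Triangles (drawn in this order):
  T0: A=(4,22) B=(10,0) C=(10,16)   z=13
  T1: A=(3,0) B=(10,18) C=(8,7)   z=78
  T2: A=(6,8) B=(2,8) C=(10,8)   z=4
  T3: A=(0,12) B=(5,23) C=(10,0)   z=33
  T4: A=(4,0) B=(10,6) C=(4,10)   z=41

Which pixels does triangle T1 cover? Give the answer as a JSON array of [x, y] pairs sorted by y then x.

T0:
  2·area = 96
  edge (4, 22)→(10, 0): d=(6,-22) top-left  bias=+0
  edge (10, 0)→(10, 16): d=(0,16) right/bottom  bias=-1
  edge (10, 16)→(4, 22): d=(-6,6) right/bottom  bias=-1
    (4,2)@(9, 5): e=[8,16,72] → █
    (5,2)@(11, 5): e=[52,-16,60] → ·
    (4,3)@(9, 7): e=[20,16,60] → █
    (5,3)@(11, 7): e=[64,-16,48] → ·
    (4,4)@(9, 9): e=[32,16,48] → █
    (5,4)@(11, 9): e=[76,-16,36] → ·
    (3,5)@(7, 11): e=[0,48,48] → █  [on edge]
    (5,5)@(11, 11): e=[88,-16,24] → ·
    (3,6)@(7, 13): e=[12,48,36] → █
    (5,6)@(11, 13): e=[100,-16,12] → ·
    (3,7)@(7, 15): e=[24,48,24] → █
    (5,7)@(11, 15): e=[112,-16,0] → ·  [on edge]
    (4,8)@(9, 17): e=[80,16,0] → ·  [on edge]
    (3,9)@(7, 19): e=[48,48,0] → ·  [on edge]
    (2,10)@(5, 21): e=[16,80,0] → ·  [on edge]
    (1,11)@(3, 23): e=[-16,112,0] → ·  [on edge]
  covered (11 px):
    · · · · · ·
    · · · · · ·
    · · · · █ ·
    · · · · █ ·
    · · · · █ ·
    · · · █ █ ·
    · · · █ █ ·
    · · · █ █ ·
    · · · █ · ·
    · · █ · · ·
    · · · · · ·
    · · · · · ·
T1:
  2·area = 41  (B↔C swapped to make it positive)
  edge (3, 0)→(8, 7): d=(5,7) right/bottom  bias=-1
  edge (8, 7)→(10, 18): d=(2,11) right/bottom  bias=-1
  edge (10, 18)→(3, 0): d=(-7,-18) top-left  bias=+0
    (2,1)@(5, 3): e=[1,25,15] → █
    (3,1)@(7, 3): e=[-13,3,51] → ·
    (2,2)@(5, 5): e=[11,29,1] → █
    (3,2)@(7, 5): e=[-3,7,37] → ·
    (2,3)@(5, 7): e=[21,33,-13] → ·
    (3,3)@(7, 7): e=[7,11,23] → █
    (4,3)@(9, 7): e=[-7,-11,59] → ·
    (3,4)@(7, 9): e=[17,15,9] → █
    (4,4)@(9, 9): e=[3,-7,45] → ·
    (3,5)@(7, 11): e=[27,19,-5] → ·
    (4,6)@(9, 13): e=[23,1,17] → █
    (5,6)@(11, 13): e=[9,-21,53] → ·
  covered (6 px):
    · · · · · ·
    · · █ · · ·
    · · █ · · ·
    · · · █ · ·
    · · · █ · ·
    · · · · · ·
    · · · · █ ·
    · · · · █ ·
    · · · · · ·
    · · · · · ·
    · · · · · ·
    · · · · · ·
T2:
  degenerate (2·area = 0) — covers nothing
T3:
  2·area = 170  (B↔C swapped to make it positive)
  edge (0, 12)→(10, 0): d=(10,-12) top-left  bias=+0
  edge (10, 0)→(5, 23): d=(-5,23) right/bottom  bias=-1
  edge (5, 23)→(0, 12): d=(-5,-11) top-left  bias=+0
    (4,1)@(9, 3): e=[18,8,144] → █
    (5,1)@(11, 3): e=[42,-38,166] → ·
    (3,2)@(7, 5): e=[14,44,112] → █
    (4,2)@(9, 5): e=[38,-2,134] → ·
    (2,3)@(5, 7): e=[10,80,80] → █
    (4,3)@(9, 7): e=[58,-12,124] → ·
    (1,4)@(3, 9): e=[6,116,48] → █
    (4,4)@(9, 9): e=[78,-22,114] → ·
    (0,5)@(1, 11): e=[2,152,16] → █
    (4,5)@(9, 11): e=[98,-32,104] → ·
    (0,6)@(1, 13): e=[22,142,6] → █
    (4,6)@(9, 13): e=[118,-42,94] → ·
    (2,11)@(5, 23): e=[170,0,0] → ·  [on edge]
  covered (21 px):
    · · · · · ·
    · · · · █ ·
    · · · █ · ·
    · · █ █ · ·
    · █ █ █ · ·
    █ █ █ █ · ·
    █ █ █ █ · ·
    · █ █ · · ·
    · █ █ · · ·
    · · █ · · ·
    · · █ · · ·
    · · · · · ·
T4:
  2·area = 60
  edge (4, 0)→(10, 6): d=(6,6) right/bottom  bias=-1
  edge (10, 6)→(4, 10): d=(-6,4) right/bottom  bias=-1
  edge (4, 10)→(4, 0): d=(0,-10) top-left  bias=+0
    (2,0)@(5, 1): e=[0,50,10] → ·  [on edge]
    (2,1)@(5, 3): e=[12,38,10] → █
    (3,1)@(7, 3): e=[0,30,30] → ·  [on edge]
    (2,2)@(5, 5): e=[24,26,10] → █
    (3,2)@(7, 5): e=[12,18,30] → █
    (4,2)@(9, 5): e=[0,10,50] → ·  [on edge]
    (2,3)@(5, 7): e=[36,14,10] → █
    (4,3)@(9, 7): e=[12,-2,50] → ·
    (5,3)@(11, 7): e=[0,-10,70] → ·  [on edge]
    (2,4)@(5, 9): e=[48,2,10] → █
    (3,4)@(7, 9): e=[36,-6,30] → ·
    (2,5)@(5, 11): e=[60,-10,10] → ·
  covered (6 px):
    · · · · · ·
    · · █ · · ·
    · · █ █ · ·
    · · █ █ · ·
    · · █ · · ·
    · · · · · ·
    · · · · · ·
    · · · · · ·
    · · · · · ·
    · · · · · ·
    · · · · · ·
    · · · · · ·

Answer: [[2,1],[2,2],[3,3],[3,4],[4,6],[4,7]]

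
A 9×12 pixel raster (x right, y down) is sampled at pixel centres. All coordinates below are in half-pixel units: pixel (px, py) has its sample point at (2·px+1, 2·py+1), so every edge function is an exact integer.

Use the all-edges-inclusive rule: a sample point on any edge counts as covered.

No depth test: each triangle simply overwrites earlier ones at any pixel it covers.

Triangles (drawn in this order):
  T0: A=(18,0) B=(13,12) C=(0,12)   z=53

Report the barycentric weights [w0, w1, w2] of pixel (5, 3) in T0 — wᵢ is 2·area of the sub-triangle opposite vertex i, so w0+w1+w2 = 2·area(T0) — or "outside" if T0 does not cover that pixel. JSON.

T0:
  2·area = 156
  edge (18, 0)→(13, 12): d=(-5,12) inclusive
  edge (13, 12)→(0, 12): d=(-13,0) inclusive
  edge (0, 12)→(18, 0): d=(18,-12) inclusive
    (8,0)@(17, 1): e=[7,143,6] → X
    (7,1)@(15, 3): e=[21,117,18] → X
    (8,1)@(17, 3): e=[-3,117,42] → .
    (5,2)@(11, 5): e=[59,91,6] → X
    (6,2)@(13, 5): e=[35,91,30] → X
    (8,2)@(17, 5): e=[-13,91,78] → .
    (4,3)@(9, 7): e=[73,65,18] → X
    (8,3)@(17, 7): e=[-23,65,114] → .
    (2,4)@(5, 9): e=[111,39,6] → X
    (3,4)@(7, 9): e=[87,39,30] → X
    (7,4)@(15, 9): e=[-9,39,126] → .
    (1,5)@(3, 11): e=[125,13,18] → X
  covered (20 px):
    . . . . . . . . X
    . . . . . . . X .
    . . . . . X X X .
    . . . . X X X X .
    . . X X X X X . .
    . X X X X X X . .
    . . . . . . . . .
    . . . . . . . . .
    . . . . . . . . .
    . . . . . . . . .
    . . . . . . . . .
    . . . . . . . . .

Answer: [65,42,49]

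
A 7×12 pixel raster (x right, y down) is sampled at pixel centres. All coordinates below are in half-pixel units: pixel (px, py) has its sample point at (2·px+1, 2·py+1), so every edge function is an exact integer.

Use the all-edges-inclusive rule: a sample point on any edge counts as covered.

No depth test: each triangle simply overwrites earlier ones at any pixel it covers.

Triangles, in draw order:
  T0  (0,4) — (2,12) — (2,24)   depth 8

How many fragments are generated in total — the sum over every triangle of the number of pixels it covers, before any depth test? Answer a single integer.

T0:
  2·area = 24
  edge (0, 4)→(2, 12): d=(2,8) inclusive
  edge (2, 12)→(2, 24): d=(0,12) inclusive
  edge (2, 24)→(0, 4): d=(-2,-20) inclusive
    (0,4)@(1, 9): e=[2,12,10] → █
    (1,4)@(3, 9): e=[-14,-12,50] → ·
    (0,5)@(1, 11): e=[6,12,6] → █
    (1,5)@(3, 11): e=[-10,-12,46] → ·
    (0,6)@(1, 13): e=[10,12,2] → █
    (1,6)@(3, 13): e=[-6,-12,42] → ·
    (0,7)@(1, 15): e=[14,12,-2] → ·
  covered (3 px):
    · · · · · · ·
    · · · · · · ·
    · · · · · · ·
    · · · · · · ·
    █ · · · · · ·
    █ · · · · · ·
    █ · · · · · ·
    · · · · · · ·
    · · · · · · ·
    · · · · · · ·
    · · · · · · ·
    · · · · · · ·

Answer: 3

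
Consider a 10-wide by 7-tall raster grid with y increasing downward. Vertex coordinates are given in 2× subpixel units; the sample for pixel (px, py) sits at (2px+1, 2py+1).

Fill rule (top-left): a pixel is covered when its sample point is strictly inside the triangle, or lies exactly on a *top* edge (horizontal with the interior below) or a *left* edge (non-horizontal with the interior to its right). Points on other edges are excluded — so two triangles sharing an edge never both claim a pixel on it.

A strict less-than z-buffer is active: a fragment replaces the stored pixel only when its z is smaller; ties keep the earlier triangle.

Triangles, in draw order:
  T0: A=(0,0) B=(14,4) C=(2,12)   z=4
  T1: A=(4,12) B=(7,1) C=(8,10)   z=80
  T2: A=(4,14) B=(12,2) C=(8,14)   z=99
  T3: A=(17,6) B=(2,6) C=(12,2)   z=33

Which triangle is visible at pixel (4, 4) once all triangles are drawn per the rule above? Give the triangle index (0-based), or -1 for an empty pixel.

T0:
  2·area = 160
  edge (0, 0)→(14, 4): d=(14,4) right/bottom  bias=-1
  edge (14, 4)→(2, 12): d=(-12,8) right/bottom  bias=-1
  edge (2, 12)→(0, 0): d=(-2,-12) top-left  bias=+0
    (0,0)@(1, 1): e=[10,140,10] → #
    (1,0)@(3, 1): e=[2,124,34] → #
    (2,0)@(5, 1): e=[-6,108,58] → ·
    (0,1)@(1, 3): e=[38,116,6] → #
    (2,1)@(5, 3): e=[22,84,54] → #
    (3,1)@(7, 3): e=[14,68,78] → #
    (4,1)@(9, 3): e=[6,52,102] → #
    (5,1)@(11, 3): e=[-2,36,126] → ·
    (0,2)@(1, 5): e=[66,92,2] → #
    (5,2)@(11, 5): e=[26,12,122] → #
    (6,2)@(13, 5): e=[18,-4,146] → ·
    (0,3)@(1, 7): e=[94,68,-2] → ·
  covered (20 px):
    # # · · · · · · · ·
    # # # # # · · · · ·
    # # # # # # · · · ·
    · # # # # · · · · ·
    · # # · · · · · · ·
    · # · · · · · · · ·
    · · · · · · · · · ·
T1:
  2·area = 38
  edge (4, 12)→(7, 1): d=(3,-11) top-left  bias=+0
  edge (7, 1)→(8, 10): d=(1,9) right/bottom  bias=-1
  edge (8, 10)→(4, 12): d=(-4,2) right/bottom  bias=-1
    (3,0)@(7, 1): e=[0,0,38] → ·  [on edge]
    (3,1)@(7, 3): e=[6,2,30] → #
    (4,1)@(9, 3): e=[28,-16,26] → ·
    (3,2)@(7, 5): e=[12,4,22] → #
    (4,2)@(9, 5): e=[34,-14,18] → ·
    (3,3)@(7, 7): e=[18,6,14] → #
    (4,3)@(9, 7): e=[40,-12,10] → ·
    (2,4)@(5, 9): e=[2,26,10] → #
    (4,4)@(9, 9): e=[46,-10,2] → ·
    (2,5)@(5, 11): e=[8,28,2] → #
    (3,5)@(7, 11): e=[30,10,-2] → ·
    (2,6)@(5, 13): e=[14,30,-6] → ·
  covered (6 px):
    · · · · · · · · · ·
    · · · # · · · · · ·
    · · · # · · · · · ·
    · · · # · · · · · ·
    · · # # · · · · · ·
    · · # · · · · · · ·
    · · · · · · · · · ·
T2:
  2·area = 48
  edge (4, 14)→(12, 2): d=(8,-12) top-left  bias=+0
  edge (12, 2)→(8, 14): d=(-4,12) right/bottom  bias=-1
  edge (8, 14)→(4, 14): d=(-4,0) right/bottom  bias=-1
    (5,2)@(11, 5): e=[12,0,36] → ·  [on edge]
    (4,3)@(9, 7): e=[4,16,28] → #
    (5,3)@(11, 7): e=[28,-8,28] → ·
    (4,4)@(9, 9): e=[20,8,20] → #
    (5,4)@(11, 9): e=[44,-16,20] → ·
    (3,5)@(7, 11): e=[12,24,12] → #
    (4,5)@(9, 11): e=[36,0,12] → ·  [on edge]
    (2,6)@(5, 13): e=[4,40,4] → #
    (4,6)@(9, 13): e=[52,-8,4] → ·
  covered (5 px):
    · · · · · · · · · ·
    · · · · · · · · · ·
    · · · · · · · · · ·
    · · · · # · · · · ·
    · · · · # · · · · ·
    · · · # · · · · · ·
    · · # # · · · · · ·
T3:
  2·area = 60
  edge (17, 6)→(2, 6): d=(-15,0) right/bottom  bias=-1
  edge (2, 6)→(12, 2): d=(10,-4) top-left  bias=+0
  edge (12, 2)→(17, 6): d=(5,4) right/bottom  bias=-1
    (5,1)@(11, 3): e=[45,6,9] → #
    (6,1)@(13, 3): e=[45,14,1] → #
    (7,1)@(15, 3): e=[45,22,-7] → ·
    (2,2)@(5, 5): e=[15,2,43] → #
    (3,2)@(7, 5): e=[15,10,35] → #
    (4,2)@(9, 5): e=[15,18,27] → #
    (7,2)@(15, 5): e=[15,42,3] → #
    (8,2)@(17, 5): e=[15,50,-5] → ·
    (2,3)@(5, 7): e=[-15,22,53] → ·
    (3,3)@(7, 7): e=[-15,30,45] → ·
    (4,3)@(9, 7): e=[-15,38,37] → ·
    (5,3)@(11, 7): e=[-15,46,29] → ·
  covered (8 px):
    · · · · · · · · · ·
    · · · · · # # · · ·
    · · # # # # # # · ·
    · · · · · · · · · ·
    · · · · · · · · · ·
    · · · · · · · · · ·
    · · · · · · · · · ·

Z-buffer (winner per pixel, '.' = empty):
  0 0 . . . . . . . .
  0 0 0 0 0 3 3 . . .
  0 0 0 0 0 0 3 3 . .
  . 0 0 0 0 . . . . .
  . 0 0 1 2 . . . . .
  . 0 1 2 . . . . . .
  . . 2 2 . . . . . .

Final: 2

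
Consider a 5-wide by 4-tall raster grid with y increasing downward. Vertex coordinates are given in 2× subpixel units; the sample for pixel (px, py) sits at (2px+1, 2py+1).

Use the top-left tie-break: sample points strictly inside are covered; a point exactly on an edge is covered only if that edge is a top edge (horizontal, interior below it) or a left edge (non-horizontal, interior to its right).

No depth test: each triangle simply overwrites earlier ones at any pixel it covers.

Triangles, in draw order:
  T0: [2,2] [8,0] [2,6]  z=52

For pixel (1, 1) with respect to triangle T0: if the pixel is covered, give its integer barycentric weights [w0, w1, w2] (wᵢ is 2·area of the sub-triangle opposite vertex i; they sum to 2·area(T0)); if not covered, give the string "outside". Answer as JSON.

T0:
  2·area = 24
  edge (2, 2)→(8, 0): d=(6,-2) top-left  bias=+0
  edge (8, 0)→(2, 6): d=(-6,6) right/bottom  bias=-1
  edge (2, 6)→(2, 2): d=(0,-4) top-left  bias=+0
    (2,0)@(5, 1): e=[0,12,12] → X  [on edge]
    (3,0)@(7, 1): e=[4,0,20] → .  [on edge]
    (1,1)@(3, 3): e=[8,12,4] → X
    (2,1)@(5, 3): e=[12,0,12] → .  [on edge]
    (1,2)@(3, 5): e=[20,0,4] → .  [on edge]
    (0,3)@(1, 7): e=[28,0,-4] → .  [on edge]
  covered (2 px):
    . . X . .
    . X . . .
    . . . . .
    . . . . .

Final: [12,4,8]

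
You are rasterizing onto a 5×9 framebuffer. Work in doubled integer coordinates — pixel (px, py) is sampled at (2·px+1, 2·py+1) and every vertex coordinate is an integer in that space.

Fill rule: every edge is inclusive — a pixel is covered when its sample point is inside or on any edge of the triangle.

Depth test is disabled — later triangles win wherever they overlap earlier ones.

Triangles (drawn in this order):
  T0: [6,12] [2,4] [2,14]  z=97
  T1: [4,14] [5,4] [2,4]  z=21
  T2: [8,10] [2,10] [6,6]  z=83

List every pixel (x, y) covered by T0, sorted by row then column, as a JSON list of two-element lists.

T0:
  2·area = 40  (B↔C swapped to make it positive)
  edge (6, 12)→(2, 14): d=(-4,2) inclusive
  edge (2, 14)→(2, 4): d=(0,-10) inclusive
  edge (2, 4)→(6, 12): d=(4,8) inclusive
    (1,3)@(3, 7): e=[26,10,4] → X
    (2,3)@(5, 7): e=[22,30,-12] → .
    (1,4)@(3, 9): e=[18,10,12] → X
    (2,4)@(5, 9): e=[14,30,-4] → .
    (1,5)@(3, 11): e=[10,10,20] → X
    (2,5)@(5, 11): e=[6,30,4] → X
    (3,5)@(7, 11): e=[2,50,-12] → .
    (1,6)@(3, 13): e=[2,10,28] → X
    (2,6)@(5, 13): e=[-2,30,12] → .
    (1,7)@(3, 15): e=[-6,10,36] → .
  covered (5 px):
    . . . . .
    . . . . .
    . . . . .
    . X . . .
    . X . . .
    . X X . .
    . X . . .
    . . . . .
    . . . . .
T1:
  2·area = 30  (B↔C swapped to make it positive)
  edge (4, 14)→(2, 4): d=(-2,-10) inclusive
  edge (2, 4)→(5, 4): d=(3,0) inclusive
  edge (5, 4)→(4, 14): d=(-1,10) inclusive
    (1,2)@(3, 5): e=[8,3,19] → X
    (2,2)@(5, 5): e=[28,3,-1] → .
    (1,3)@(3, 7): e=[4,9,17] → X
    (2,3)@(5, 7): e=[24,9,-3] → .
    (1,4)@(3, 9): e=[0,15,15] → X  [on edge]
    (2,4)@(5, 9): e=[20,15,-5] → .
    (1,5)@(3, 11): e=[-4,21,13] → .
  covered (3 px):
    . . . . .
    . . . . .
    . X . . .
    . X . . .
    . X . . .
    . . . . .
    . . . . .
    . . . . .
    . . . . .
T2:
  2·area = 24
  edge (8, 10)→(2, 10): d=(-6,0) inclusive
  edge (2, 10)→(6, 6): d=(4,-4) inclusive
  edge (6, 6)→(8, 10): d=(2,4) inclusive
    (4,1)@(9, 3): e=[42,0,-18] → .  [on edge]
    (3,2)@(7, 5): e=[30,0,-6] → .  [on edge]
    (2,3)@(5, 7): e=[18,0,6] → X  [on edge]
    (3,3)@(7, 7): e=[18,8,-2] → .
    (1,4)@(3, 9): e=[6,0,18] → X  [on edge]
    (3,4)@(7, 9): e=[6,16,2] → X
    (4,4)@(9, 9): e=[6,24,-6] → .
    (0,5)@(1, 11): e=[-6,0,30] → .  [on edge]
    (1,5)@(3, 11): e=[-6,8,22] → .
    (2,5)@(5, 11): e=[-6,16,14] → .
    (3,5)@(7, 11): e=[-6,24,6] → .
  covered (4 px):
    . . . . .
    . . . . .
    . . . . .
    . . X . .
    . X X X .
    . . . . .
    . . . . .
    . . . . .
    . . . . .

Answer: [[1,3],[1,4],[1,5],[2,5],[1,6]]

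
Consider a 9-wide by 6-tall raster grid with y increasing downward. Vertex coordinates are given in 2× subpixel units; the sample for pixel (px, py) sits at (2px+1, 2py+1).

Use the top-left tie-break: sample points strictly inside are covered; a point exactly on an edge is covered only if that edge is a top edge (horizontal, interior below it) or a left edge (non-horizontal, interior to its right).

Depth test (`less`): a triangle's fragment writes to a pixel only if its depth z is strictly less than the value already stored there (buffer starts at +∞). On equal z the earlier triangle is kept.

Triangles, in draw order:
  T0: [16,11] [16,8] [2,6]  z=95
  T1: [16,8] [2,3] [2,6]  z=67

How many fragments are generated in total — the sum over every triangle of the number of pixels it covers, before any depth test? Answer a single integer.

T0:
  2·area = 42  (B↔C swapped to make it positive)
  edge (16, 11)→(2, 6): d=(-14,-5) top-left  bias=+0
  edge (2, 6)→(16, 8): d=(14,2) right/bottom  bias=-1
  edge (16, 8)→(16, 11): d=(0,3) right/bottom  bias=-1
    (2,3)@(5, 7): e=[1,8,33] → █
    (3,3)@(7, 7): e=[11,4,27] → █
    (4,3)@(9, 7): e=[21,0,21] → ·  [on edge]
    (2,4)@(5, 9): e=[-27,36,33] → ·
    (3,4)@(7, 9): e=[-17,32,27] → ·
    (5,4)@(11, 9): e=[3,24,15] → █
    (6,4)@(13, 9): e=[13,20,9] → █
    (7,4)@(15, 9): e=[23,16,3] → █
    (8,4)@(17, 9): e=[33,12,-3] → ·
    (5,5)@(11, 11): e=[-25,52,15] → ·
    (6,5)@(13, 11): e=[-15,48,9] → ·
    (7,5)@(15, 11): e=[-5,44,3] → ·
  covered (5 px):
    · · · · · · · · ·
    · · · · · · · · ·
    · · · · · · · · ·
    · · █ █ · · · · ·
    · · · · · █ █ █ ·
    · · · · · · · · ·
T1:
  2·area = 42  (B↔C swapped to make it positive)
  edge (16, 8)→(2, 6): d=(-14,-2) top-left  bias=+0
  edge (2, 6)→(2, 3): d=(0,-3) top-left  bias=+0
  edge (2, 3)→(16, 8): d=(14,5) right/bottom  bias=-1
    (1,2)@(3, 5): e=[16,3,23] → █
    (2,2)@(5, 5): e=[20,9,13] → █
    (3,2)@(7, 5): e=[24,15,3] → █
    (4,2)@(9, 5): e=[28,21,-7] → ·
    (1,3)@(3, 7): e=[-12,3,51] → ·
    (2,3)@(5, 7): e=[-8,9,41] → ·
    (3,3)@(7, 7): e=[-4,15,31] → ·
    (4,3)@(9, 7): e=[0,21,21] → █  [on edge]
    (5,3)@(11, 7): e=[4,27,11] → █
    (6,3)@(13, 7): e=[8,33,1] → █
    (7,3)@(15, 7): e=[12,39,-9] → ·
    (4,4)@(9, 9): e=[-28,21,49] → ·
  covered (6 px):
    · · · · · · · · ·
    · · · · · · · · ·
    · █ █ █ · · · · ·
    · · · · █ █ █ · ·
    · · · · · · · · ·
    · · · · · · · · ·

Final: 11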